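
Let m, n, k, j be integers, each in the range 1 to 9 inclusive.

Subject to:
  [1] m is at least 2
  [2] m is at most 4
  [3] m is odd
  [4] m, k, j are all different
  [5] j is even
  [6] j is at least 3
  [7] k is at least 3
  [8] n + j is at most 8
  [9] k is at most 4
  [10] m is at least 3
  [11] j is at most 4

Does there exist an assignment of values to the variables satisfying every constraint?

Constraints 2, 6, 7, 9, 10, and 11 confine each of m, k, j to the 2 values {3, 4}.
Constraint 4 requires all 3 of them to be distinct, but only 2 values are available — impossible by the pigeonhole principle.

Unsatisfiable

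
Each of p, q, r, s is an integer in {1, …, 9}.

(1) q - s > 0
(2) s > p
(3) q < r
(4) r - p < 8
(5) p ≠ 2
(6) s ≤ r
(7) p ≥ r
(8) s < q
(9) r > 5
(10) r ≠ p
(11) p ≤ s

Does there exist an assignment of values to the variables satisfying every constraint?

Unsatisfiable

Constraints 1, 2, 3, and 7 give r ≤ p, p < s, s < q, q < r. Chaining: r ≤ p < s < q < r, which forces r < r — impossible.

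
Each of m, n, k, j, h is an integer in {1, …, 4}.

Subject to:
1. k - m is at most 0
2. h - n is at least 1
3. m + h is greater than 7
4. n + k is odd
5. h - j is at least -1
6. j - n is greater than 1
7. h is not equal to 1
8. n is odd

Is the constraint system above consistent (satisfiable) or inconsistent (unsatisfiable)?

Satisfiable

Setting (m, n, k, j, h) = (4, 1, 4, 4, 4) satisfies everything: constraint 1: k - m = 0; constraint 2: h - n = 3, and the others follow.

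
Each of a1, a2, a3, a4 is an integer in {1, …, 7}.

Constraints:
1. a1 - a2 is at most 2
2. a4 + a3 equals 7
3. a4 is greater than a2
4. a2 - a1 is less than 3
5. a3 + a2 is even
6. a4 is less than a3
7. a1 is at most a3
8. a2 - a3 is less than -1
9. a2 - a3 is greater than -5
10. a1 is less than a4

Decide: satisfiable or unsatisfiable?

Satisfiable

Take a1 = 1, a2 = 1, a3 = 5, a4 = 2. Then constraint 1: a1 - a2 = 0; constraint 2: a4 + a3 = 7; constraint 4: a2 - a1 = 0, and every other listed constraint is also met.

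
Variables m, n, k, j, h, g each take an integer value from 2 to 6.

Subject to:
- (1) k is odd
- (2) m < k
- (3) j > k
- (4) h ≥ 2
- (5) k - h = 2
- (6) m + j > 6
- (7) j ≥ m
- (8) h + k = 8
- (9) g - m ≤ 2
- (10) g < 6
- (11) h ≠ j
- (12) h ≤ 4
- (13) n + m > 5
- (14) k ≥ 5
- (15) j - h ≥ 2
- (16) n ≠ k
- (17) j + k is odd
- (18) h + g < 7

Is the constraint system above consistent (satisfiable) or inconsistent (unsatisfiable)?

Setting (m, n, k, j, h, g) = (2, 6, 5, 6, 3, 3) satisfies everything: constraint 5: k - h = 2; constraint 6: m + j = 8; constraint 8: h + k = 8, and the others follow.

Satisfiable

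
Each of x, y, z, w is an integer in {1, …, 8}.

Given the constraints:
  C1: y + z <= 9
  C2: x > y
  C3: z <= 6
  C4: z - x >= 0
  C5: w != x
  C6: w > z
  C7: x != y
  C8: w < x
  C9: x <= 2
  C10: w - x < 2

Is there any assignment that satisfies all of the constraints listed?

Constraints 4, 6, and 8 give x ≤ z, z < w, w < x. Chaining: x ≤ z < w < x, which forces x < x — impossible.

Unsatisfiable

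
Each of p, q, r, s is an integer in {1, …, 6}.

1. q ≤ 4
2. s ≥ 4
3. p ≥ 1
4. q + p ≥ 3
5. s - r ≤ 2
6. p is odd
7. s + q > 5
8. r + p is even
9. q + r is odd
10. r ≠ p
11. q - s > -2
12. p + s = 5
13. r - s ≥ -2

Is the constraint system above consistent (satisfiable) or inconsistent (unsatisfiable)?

Satisfiable

Setting (p, q, r, s) = (1, 4, 3, 4) satisfies everything: constraint 4: q + p = 5; constraint 5: s - r = 1, and the others follow.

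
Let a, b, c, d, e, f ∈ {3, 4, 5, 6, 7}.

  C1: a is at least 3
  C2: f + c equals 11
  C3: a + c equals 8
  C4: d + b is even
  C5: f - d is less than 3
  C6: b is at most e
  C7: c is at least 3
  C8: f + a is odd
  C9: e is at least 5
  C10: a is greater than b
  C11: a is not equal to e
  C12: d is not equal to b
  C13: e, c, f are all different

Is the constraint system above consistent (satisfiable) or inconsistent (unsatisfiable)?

Satisfiable

Take a = 4, b = 3, c = 4, d = 7, e = 6, f = 7. Then constraint 2: f + c = 11; constraint 3: a + c = 8; constraint 5: f - d = 0, and every other listed constraint is also met.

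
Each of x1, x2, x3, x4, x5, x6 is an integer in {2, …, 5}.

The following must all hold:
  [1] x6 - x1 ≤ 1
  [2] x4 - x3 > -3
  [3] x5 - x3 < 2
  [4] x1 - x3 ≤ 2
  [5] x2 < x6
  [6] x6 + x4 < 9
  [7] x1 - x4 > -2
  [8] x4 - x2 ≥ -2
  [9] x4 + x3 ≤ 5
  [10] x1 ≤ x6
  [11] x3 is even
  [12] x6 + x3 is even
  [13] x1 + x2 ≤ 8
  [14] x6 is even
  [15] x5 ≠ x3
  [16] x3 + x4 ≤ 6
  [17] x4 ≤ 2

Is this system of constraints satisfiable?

Try x1 = 3, x2 = 3, x3 = 2, x4 = 2, x5 = 3, x6 = 4.
Check constraint 1: x6 - x1 = 1; constraint 2: x4 - x3 = 0. The remaining constraints are straightforward to verify.

Satisfiable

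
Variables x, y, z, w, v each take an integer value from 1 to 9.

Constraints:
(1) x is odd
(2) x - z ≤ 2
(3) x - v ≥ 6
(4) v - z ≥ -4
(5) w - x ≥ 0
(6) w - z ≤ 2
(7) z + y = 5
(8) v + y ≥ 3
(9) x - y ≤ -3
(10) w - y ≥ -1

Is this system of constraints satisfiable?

Unsatisfiable

Constraints 3, 4, 6, 9, and 10 give v − z ≥ -4, z − w ≥ -2, w − y ≥ -1, y − x ≥ 3, x − v ≥ 6.
Adding all 5 inequalities: the left sides telescope to 0, and the right sides sum to (-4) + (-2) + (-1) + 3 + 6 = 2. So 0 ≥ 2, which is false.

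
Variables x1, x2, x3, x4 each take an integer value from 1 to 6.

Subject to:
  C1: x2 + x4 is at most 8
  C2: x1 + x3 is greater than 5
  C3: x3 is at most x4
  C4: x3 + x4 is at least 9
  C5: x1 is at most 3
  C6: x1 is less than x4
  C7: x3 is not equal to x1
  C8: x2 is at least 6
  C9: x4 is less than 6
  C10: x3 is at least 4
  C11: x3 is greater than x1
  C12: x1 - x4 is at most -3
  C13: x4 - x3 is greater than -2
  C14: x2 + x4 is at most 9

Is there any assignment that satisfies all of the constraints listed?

From constraint 8: x2 ≥ 6. From constraints 3 and 10: x4 ≥ x3 ≥ 4. Hence x2 + x4 ≥ 10. But constraint 1 requires x2 + x4 ≤ 8, and 8 < 10. Contradiction.

Unsatisfiable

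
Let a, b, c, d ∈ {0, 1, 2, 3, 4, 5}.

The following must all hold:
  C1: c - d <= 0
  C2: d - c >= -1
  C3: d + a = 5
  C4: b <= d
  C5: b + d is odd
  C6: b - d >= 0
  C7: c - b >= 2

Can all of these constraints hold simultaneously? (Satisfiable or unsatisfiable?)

Constraints 2, 6, and 7 give b − d ≥ 0, d − c ≥ -1, c − b ≥ 2.
Adding all 3 inequalities: the left sides telescope to 0, and the right sides sum to 0 + (-1) + 2 = 1. So 0 ≥ 1, which is false.

Unsatisfiable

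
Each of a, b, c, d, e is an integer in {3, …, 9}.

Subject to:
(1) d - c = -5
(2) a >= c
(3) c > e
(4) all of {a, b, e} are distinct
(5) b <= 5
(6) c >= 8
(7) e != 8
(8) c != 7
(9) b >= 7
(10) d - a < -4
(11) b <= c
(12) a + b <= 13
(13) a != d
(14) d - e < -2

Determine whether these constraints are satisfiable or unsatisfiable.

From constraints 2 and 6: a ≥ c ≥ 8. From constraint 9: b ≥ 7. Hence a + b ≥ 15. But constraint 12 requires a + b ≤ 13, and 13 < 15. Contradiction.

Unsatisfiable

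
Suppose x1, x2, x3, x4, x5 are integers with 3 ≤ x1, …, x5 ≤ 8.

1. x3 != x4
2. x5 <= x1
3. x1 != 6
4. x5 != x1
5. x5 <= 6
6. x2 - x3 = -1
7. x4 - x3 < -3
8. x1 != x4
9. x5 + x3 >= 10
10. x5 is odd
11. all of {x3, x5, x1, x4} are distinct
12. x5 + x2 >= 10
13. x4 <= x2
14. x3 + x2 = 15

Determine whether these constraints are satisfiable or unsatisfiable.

Satisfiable

One satisfying assignment is x1 = 7, x2 = 7, x3 = 8, x4 = 3, x5 = 5.
For the less obvious constraints — constraint 6: x2 - x3 = -1; constraint 7: x4 - x3 = -5 — and the others hold by inspection.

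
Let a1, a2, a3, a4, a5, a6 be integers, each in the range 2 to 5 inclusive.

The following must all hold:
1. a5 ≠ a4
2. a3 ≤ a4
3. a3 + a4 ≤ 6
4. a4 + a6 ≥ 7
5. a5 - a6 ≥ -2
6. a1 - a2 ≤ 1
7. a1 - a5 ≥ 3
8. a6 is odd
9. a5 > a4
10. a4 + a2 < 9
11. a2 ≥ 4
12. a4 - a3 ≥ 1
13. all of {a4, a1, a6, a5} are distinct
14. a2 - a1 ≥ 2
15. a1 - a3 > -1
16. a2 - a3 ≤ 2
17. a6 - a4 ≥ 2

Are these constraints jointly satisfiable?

Constraints 5, 6, 7, 12, 16, and 17 give a5 − a6 ≥ -2, a6 − a4 ≥ 2, a4 − a3 ≥ 1, a3 − a2 ≥ -2, a2 − a1 ≥ -1, a1 − a5 ≥ 3.
Adding all 6 inequalities: the left sides telescope to 0, and the right sides sum to (-2) + 2 + 1 + (-2) + (-1) + 3 = 1. So 0 ≥ 1, which is false.

Unsatisfiable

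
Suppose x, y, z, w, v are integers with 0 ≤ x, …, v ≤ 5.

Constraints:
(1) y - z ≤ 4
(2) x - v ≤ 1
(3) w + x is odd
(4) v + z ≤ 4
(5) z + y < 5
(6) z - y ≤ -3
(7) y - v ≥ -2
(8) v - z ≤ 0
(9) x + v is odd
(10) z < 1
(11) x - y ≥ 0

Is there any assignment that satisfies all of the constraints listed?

Unsatisfiable

Constraints 2, 6, 8, and 11 give z − v ≥ 0, v − x ≥ -1, x − y ≥ 0, y − z ≥ 3.
Adding all 4 inequalities: the left sides telescope to 0, and the right sides sum to 0 + (-1) + 0 + 3 = 2. So 0 ≥ 2, which is false.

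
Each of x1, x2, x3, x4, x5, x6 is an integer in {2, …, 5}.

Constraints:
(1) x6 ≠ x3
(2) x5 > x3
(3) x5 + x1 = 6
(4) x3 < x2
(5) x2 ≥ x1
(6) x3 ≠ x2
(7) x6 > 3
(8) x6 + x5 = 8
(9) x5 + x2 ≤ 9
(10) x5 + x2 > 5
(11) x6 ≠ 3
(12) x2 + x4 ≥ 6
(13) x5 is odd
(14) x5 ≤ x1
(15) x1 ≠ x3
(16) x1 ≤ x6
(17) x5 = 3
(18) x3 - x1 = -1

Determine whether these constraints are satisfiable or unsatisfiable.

Take x1 = 3, x2 = 4, x3 = 2, x4 = 4, x5 = 3, x6 = 5. Then constraint 3: x5 + x1 = 6; constraint 8: x6 + x5 = 8; constraint 9: x5 + x2 = 7, and every other listed constraint is also met.

Satisfiable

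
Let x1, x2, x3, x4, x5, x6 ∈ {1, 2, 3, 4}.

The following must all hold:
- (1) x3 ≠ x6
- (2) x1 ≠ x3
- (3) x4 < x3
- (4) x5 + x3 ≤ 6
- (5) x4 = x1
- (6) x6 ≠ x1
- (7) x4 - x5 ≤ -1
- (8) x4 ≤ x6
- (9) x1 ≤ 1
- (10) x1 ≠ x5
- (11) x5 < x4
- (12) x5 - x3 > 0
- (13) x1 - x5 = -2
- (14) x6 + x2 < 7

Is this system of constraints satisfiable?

Constraints 3, 11, and 12 give x3 < x5, x5 < x4, x4 < x3. Chaining: x3 < x5 < x4 < x3, which forces x3 < x3 — impossible.

Unsatisfiable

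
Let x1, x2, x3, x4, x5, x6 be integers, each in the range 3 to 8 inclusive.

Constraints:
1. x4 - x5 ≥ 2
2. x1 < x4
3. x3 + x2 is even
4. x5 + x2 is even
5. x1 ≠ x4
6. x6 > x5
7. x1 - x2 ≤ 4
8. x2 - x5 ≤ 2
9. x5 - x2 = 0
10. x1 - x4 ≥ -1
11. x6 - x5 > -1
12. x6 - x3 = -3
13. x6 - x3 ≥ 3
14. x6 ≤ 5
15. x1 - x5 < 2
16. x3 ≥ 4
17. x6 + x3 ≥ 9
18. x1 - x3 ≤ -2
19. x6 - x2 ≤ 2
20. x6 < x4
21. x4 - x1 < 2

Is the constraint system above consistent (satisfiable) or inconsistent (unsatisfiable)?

Constraints 1, 8, 10, 13, 18, and 19 give x2 − x6 ≥ -2, x6 − x3 ≥ 3, x3 − x1 ≥ 2, x1 − x4 ≥ -1, x4 − x5 ≥ 2, x5 − x2 ≥ -2.
Adding all 6 inequalities: the left sides telescope to 0, and the right sides sum to (-2) + 3 + 2 + (-1) + 2 + (-2) = 2. So 0 ≥ 2, which is false.

Unsatisfiable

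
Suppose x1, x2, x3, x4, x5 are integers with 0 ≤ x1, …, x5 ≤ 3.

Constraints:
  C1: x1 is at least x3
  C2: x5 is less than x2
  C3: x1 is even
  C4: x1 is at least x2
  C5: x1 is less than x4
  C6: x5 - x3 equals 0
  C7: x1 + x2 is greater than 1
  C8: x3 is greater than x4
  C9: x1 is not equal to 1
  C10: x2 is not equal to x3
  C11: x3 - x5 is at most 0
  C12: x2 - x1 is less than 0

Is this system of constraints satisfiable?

Constraints 2, 5, 8, 11, and 12 give x5 < x2, x2 < x1, x1 < x4, x4 < x3, x3 ≤ x5. Chaining: x5 < x2 < x1 < x4 < x3 ≤ x5, which forces x5 < x5 — impossible.

Unsatisfiable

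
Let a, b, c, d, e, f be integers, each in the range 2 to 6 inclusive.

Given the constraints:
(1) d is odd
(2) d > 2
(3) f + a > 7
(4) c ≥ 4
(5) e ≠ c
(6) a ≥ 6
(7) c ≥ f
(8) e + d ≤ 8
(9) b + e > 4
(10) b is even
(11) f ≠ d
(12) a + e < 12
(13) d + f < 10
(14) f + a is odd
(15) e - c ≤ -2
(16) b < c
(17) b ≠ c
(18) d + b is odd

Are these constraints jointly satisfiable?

Satisfiable

Setting (a, b, c, d, e, f) = (6, 2, 6, 5, 3, 3) satisfies everything: constraint 3: f + a = 9; constraint 8: e + d = 8, and the others follow.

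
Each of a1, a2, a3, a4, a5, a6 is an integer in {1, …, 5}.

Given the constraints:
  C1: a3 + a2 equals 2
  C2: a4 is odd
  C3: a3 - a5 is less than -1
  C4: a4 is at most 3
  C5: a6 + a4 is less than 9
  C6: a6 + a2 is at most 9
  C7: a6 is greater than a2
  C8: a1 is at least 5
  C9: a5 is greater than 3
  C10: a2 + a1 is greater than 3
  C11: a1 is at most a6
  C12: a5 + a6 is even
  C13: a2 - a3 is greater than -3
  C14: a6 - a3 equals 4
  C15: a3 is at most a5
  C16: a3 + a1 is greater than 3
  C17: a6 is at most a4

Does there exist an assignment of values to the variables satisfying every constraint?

Unsatisfiable

From constraints 8 and 11: a6 ≥ a1 and a1 ≥ 5, so a6 ≥ 5. From constraints 4 and 17: a6 ≤ a4 and a4 ≤ 3, so a6 ≤ 3. But 3 < 5, so no value of a6 works.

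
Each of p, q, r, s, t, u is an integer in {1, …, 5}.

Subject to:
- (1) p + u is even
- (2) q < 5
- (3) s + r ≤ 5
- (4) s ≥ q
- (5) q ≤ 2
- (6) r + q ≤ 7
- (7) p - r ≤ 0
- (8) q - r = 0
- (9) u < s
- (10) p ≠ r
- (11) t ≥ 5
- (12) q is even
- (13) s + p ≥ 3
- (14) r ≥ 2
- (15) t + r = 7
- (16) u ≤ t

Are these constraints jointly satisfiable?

Satisfiable

The assignment p = 1, q = 2, r = 2, s = 2, t = 5, u = 1 works:
  constraint 3 holds since s + r = 4.
  constraint 6 holds since r + q = 4.
The rest check out directly.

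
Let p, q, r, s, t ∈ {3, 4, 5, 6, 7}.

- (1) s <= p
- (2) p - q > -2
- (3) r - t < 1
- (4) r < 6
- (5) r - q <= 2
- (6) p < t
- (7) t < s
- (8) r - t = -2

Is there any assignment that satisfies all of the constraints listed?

Unsatisfiable

Constraints 1, 6, and 7 give s ≤ p, p < t, t < s. Chaining: s ≤ p < t < s, which forces s < s — impossible.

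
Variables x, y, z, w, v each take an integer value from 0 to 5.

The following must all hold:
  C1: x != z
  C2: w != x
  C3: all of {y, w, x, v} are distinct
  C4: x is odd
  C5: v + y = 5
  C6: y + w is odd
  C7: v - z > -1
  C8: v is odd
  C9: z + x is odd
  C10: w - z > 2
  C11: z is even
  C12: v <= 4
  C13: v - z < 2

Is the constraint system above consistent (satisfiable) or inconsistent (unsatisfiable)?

One satisfying assignment is x = 1, y = 2, z = 2, w = 5, v = 3.
For the less obvious constraints — constraint 5: v + y = 5; constraint 7: v - z = 1 — and the others hold by inspection.

Satisfiable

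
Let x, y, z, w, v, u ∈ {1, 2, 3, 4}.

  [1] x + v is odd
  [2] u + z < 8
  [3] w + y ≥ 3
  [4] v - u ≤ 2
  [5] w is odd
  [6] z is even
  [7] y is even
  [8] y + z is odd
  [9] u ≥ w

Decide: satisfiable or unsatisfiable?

Unsatisfiable

Constraint 7 makes y even and constraint 6 makes z even, so y + z must be even. Constraint 8 says y + z is odd — contradiction.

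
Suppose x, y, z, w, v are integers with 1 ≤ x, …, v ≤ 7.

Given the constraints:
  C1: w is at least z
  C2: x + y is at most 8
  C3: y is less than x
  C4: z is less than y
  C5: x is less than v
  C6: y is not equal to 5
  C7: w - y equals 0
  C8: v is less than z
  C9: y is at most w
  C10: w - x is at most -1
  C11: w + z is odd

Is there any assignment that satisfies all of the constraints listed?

Unsatisfiable

Constraints 4, 5, 8, 9, and 10 give x < v, v < z, z < y, y ≤ w, w < x. Chaining: x < v < z < y ≤ w < x, which forces x < x — impossible.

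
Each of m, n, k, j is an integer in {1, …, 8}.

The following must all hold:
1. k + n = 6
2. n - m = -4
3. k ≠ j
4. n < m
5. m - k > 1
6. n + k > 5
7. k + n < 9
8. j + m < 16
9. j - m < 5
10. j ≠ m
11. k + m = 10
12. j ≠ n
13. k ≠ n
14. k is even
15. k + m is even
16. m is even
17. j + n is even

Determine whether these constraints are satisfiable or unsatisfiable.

Take m = 6, n = 2, k = 4, j = 8. Then constraint 1: k + n = 6; constraint 2: n - m = -4, and every other listed constraint is also met.

Satisfiable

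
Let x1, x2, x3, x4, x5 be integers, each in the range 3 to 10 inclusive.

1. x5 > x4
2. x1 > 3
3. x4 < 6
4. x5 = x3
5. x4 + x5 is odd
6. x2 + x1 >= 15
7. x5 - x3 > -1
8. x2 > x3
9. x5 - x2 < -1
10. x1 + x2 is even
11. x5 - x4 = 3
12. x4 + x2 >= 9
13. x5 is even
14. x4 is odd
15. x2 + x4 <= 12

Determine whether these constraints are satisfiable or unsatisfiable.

Satisfiable

One satisfying assignment is x1 = 9, x2 = 9, x3 = 6, x4 = 3, x5 = 6.
For the less obvious constraints — constraint 6: x2 + x1 = 18; constraint 7: x5 - x3 = 0; constraint 9: x5 - x2 = -3 — and the others hold by inspection.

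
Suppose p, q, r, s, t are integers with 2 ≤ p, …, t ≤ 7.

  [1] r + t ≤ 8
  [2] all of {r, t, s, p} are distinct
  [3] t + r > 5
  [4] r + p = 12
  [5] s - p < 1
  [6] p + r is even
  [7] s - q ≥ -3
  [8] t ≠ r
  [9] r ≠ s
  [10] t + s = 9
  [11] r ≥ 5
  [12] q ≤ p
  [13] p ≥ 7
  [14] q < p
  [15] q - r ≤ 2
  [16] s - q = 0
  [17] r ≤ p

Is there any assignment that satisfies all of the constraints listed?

Take p = 7, q = 6, r = 5, s = 6, t = 3. Then constraint 1: r + t = 8; constraint 3: t + r = 8, and every other listed constraint is also met.

Satisfiable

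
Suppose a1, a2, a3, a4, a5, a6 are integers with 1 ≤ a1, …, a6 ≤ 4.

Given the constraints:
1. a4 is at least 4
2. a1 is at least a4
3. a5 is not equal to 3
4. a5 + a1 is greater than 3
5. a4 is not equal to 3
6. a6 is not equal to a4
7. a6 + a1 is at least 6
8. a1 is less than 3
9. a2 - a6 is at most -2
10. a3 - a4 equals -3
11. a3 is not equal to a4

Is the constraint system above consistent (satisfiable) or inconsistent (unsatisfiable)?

From constraints 1 and 2: a1 ≥ a4 and a4 ≥ 4, so a1 ≥ 4. From constraint 8: a1 ≤ 2. But 2 < 4, so no value of a1 works.

Unsatisfiable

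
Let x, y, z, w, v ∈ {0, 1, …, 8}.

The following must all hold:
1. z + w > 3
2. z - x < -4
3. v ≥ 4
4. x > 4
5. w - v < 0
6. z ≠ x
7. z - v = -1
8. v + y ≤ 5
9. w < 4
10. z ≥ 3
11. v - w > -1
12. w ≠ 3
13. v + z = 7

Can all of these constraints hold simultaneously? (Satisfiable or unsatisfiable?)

Satisfiable

One satisfying assignment is x = 8, y = 1, z = 3, w = 2, v = 4.
For the less obvious constraints — constraint 1: z + w = 5; constraint 2: z - x = -5; constraint 5: w - v = -2 — and the others hold by inspection.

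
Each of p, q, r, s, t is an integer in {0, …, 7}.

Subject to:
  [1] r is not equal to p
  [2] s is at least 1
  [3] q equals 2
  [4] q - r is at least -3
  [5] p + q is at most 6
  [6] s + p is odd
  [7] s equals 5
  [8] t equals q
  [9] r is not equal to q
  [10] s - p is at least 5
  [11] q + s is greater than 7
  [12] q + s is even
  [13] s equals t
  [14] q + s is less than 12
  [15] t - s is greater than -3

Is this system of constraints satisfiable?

Constraint 7 fixes s = 5 and constraint 3 fixes q = 2. Constraints 8 and 13 give s = t = q, so s = q. But 5 ≠ 2 — contradiction.

Unsatisfiable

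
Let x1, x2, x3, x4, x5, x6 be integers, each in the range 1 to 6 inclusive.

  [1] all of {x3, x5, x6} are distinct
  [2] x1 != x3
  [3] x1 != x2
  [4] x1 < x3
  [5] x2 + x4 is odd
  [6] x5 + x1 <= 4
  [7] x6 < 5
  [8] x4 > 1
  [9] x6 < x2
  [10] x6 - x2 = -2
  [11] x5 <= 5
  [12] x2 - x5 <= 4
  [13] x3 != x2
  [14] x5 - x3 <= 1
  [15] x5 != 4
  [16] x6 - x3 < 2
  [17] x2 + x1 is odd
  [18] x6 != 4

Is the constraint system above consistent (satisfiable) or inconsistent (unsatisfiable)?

Satisfiable

Take x1 = 2, x2 = 5, x3 = 4, x4 = 4, x5 = 2, x6 = 3. Then constraint 6: x5 + x1 = 4; constraint 10: x6 - x2 = -2; constraint 12: x2 - x5 = 3, and every other listed constraint is also met.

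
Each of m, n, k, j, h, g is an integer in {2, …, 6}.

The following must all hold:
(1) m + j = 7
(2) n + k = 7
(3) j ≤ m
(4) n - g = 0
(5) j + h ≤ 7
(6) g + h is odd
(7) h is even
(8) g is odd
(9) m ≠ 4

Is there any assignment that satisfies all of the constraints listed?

Take m = 5, n = 5, k = 2, j = 2, h = 2, g = 5. Then constraint 1: m + j = 7; constraint 2: n + k = 7; constraint 4: n - g = 0, and every other listed constraint is also met.

Satisfiable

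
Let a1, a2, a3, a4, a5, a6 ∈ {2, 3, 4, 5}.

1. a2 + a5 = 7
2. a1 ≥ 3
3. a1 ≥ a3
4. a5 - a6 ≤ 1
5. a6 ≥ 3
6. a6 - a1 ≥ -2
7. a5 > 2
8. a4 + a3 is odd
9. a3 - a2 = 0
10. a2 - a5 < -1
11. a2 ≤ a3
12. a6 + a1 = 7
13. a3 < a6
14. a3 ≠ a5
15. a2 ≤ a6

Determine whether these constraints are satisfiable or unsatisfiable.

The assignment a1 = 3, a2 = 2, a3 = 2, a4 = 5, a5 = 5, a6 = 4 works:
  constraint 1 holds since a2 + a5 = 7.
  constraint 4 holds since a5 - a6 = 1.
The rest check out directly.

Satisfiable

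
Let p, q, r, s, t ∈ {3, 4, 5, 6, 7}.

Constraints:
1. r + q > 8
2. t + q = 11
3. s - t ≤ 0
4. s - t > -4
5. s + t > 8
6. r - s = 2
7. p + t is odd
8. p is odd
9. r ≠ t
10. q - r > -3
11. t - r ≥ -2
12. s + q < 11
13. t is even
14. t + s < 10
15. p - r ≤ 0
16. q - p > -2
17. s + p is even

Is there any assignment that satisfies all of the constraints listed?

Satisfiable

Try p = 5, q = 5, r = 5, s = 3, t = 6.
Check constraint 1: r + q = 10; constraint 2: t + q = 11. The remaining constraints are straightforward to verify.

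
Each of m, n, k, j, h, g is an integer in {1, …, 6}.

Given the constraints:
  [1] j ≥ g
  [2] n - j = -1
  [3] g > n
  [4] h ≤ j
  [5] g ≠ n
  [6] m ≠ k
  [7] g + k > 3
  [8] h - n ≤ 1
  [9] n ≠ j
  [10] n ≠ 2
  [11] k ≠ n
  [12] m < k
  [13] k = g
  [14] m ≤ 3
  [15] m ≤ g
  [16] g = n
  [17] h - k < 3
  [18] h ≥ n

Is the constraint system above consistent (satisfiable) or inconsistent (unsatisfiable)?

Unsatisfiable

From constraints 13 and 16, k = g = n, so k = n. But constraint 11 says k ≠ n. Contradiction.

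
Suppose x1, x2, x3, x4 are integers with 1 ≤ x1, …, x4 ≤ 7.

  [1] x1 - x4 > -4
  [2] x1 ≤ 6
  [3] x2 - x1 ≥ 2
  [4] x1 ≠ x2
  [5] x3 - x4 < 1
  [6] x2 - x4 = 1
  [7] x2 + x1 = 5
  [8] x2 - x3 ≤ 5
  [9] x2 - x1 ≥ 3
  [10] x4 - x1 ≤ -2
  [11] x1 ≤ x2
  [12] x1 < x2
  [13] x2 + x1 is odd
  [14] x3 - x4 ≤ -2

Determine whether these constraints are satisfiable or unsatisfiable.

Constraints 8, 9, 10, and 14 give x1 − x4 ≥ 2, x4 − x3 ≥ 2, x3 − x2 ≥ -5, x2 − x1 ≥ 3.
Adding all 4 inequalities: the left sides telescope to 0, and the right sides sum to 2 + 2 + (-5) + 3 = 2. So 0 ≥ 2, which is false.

Unsatisfiable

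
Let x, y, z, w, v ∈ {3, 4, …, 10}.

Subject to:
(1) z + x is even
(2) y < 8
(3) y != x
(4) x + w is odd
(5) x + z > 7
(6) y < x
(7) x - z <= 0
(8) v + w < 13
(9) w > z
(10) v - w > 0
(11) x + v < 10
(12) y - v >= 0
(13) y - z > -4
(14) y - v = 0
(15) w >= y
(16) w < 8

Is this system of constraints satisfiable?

Unsatisfiable

Constraints 6, 7, 9, 10, and 12 give w < v, v ≤ y, y < x, x ≤ z, z < w. Chaining: w < v ≤ y < x ≤ z < w, which forces w < w — impossible.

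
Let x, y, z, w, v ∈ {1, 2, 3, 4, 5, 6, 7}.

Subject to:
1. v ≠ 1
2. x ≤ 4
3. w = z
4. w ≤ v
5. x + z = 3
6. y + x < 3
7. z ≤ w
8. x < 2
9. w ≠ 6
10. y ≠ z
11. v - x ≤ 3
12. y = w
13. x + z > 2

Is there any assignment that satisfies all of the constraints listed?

From constraints 3 and 12, y = w = z, so y = z. But constraint 10 says y ≠ z. Contradiction.

Unsatisfiable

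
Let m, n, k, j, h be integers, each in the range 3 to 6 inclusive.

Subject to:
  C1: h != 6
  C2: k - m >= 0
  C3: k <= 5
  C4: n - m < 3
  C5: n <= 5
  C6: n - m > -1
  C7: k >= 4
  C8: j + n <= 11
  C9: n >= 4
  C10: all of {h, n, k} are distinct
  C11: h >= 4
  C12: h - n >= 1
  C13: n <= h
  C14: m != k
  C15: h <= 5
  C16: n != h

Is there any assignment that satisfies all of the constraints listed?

Constraints 3, 5, 7, 9, 11, and 15 confine each of h, n, k to the 2 values {4, 5}.
Constraint 10 requires all 3 of them to be distinct, but only 2 values are available — impossible by the pigeonhole principle.

Unsatisfiable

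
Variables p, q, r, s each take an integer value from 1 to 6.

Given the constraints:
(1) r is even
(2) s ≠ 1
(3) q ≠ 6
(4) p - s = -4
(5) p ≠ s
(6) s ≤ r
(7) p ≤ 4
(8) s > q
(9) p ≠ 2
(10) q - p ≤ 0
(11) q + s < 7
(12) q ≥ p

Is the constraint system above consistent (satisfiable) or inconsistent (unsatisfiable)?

The assignment p = 1, q = 1, r = 6, s = 5 works:
  constraint 4 holds since p - s = -4.
  constraint 10 holds since q - p = 0.
  constraint 11 holds since q + s = 6.
The rest check out directly.

Satisfiable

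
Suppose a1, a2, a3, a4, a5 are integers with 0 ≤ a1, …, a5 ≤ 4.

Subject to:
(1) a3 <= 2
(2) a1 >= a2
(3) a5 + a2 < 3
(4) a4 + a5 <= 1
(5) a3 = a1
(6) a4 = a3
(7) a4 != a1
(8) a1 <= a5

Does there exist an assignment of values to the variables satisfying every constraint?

From constraints 5 and 6, a4 = a3 = a1, so a4 = a1. But constraint 7 says a4 ≠ a1. Contradiction.

Unsatisfiable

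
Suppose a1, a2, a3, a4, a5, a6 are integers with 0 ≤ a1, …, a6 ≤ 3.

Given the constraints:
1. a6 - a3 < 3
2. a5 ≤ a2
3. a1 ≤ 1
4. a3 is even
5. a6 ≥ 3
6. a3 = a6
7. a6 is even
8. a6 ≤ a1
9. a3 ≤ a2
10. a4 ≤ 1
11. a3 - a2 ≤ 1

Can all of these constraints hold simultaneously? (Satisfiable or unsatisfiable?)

From constraints 5 and 8: a1 ≥ a6 and a6 ≥ 3, so a1 ≥ 3. From constraint 3: a1 ≤ 1. But 1 < 3, so no value of a1 works.

Unsatisfiable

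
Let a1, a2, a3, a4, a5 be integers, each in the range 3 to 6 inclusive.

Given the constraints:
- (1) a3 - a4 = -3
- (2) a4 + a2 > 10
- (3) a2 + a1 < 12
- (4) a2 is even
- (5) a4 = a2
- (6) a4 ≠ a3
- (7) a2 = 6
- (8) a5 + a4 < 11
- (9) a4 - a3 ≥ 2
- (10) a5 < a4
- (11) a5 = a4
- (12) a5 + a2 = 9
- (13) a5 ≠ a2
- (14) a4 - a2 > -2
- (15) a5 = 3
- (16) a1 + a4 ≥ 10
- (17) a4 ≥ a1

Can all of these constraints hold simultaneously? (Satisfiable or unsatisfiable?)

Constraint 15 fixes a5 = 3 and constraint 7 fixes a2 = 6. Constraints 5 and 11 give a5 = a4 = a2, so a5 = a2. But 3 ≠ 6 — contradiction.

Unsatisfiable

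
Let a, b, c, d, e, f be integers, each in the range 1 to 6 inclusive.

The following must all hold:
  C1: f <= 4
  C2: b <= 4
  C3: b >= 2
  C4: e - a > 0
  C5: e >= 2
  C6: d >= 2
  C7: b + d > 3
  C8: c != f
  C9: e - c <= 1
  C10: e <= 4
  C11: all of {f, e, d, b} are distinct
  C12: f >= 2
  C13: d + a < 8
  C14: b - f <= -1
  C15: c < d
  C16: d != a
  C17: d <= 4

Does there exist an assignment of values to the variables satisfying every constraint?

Constraints 1, 2, 3, 5, 6, 10, 12, and 17 confine each of f, e, d, b to the 3 values {2, …, 4}.
Constraint 11 requires all 4 of them to be distinct, but only 3 values are available — impossible by the pigeonhole principle.

Unsatisfiable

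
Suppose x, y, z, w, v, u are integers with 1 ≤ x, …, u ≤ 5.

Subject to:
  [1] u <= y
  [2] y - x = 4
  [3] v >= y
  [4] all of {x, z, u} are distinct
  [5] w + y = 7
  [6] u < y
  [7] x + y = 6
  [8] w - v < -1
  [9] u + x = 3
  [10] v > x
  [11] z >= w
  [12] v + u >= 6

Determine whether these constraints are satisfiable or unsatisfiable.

Try x = 1, y = 5, z = 5, w = 2, v = 5, u = 2.
Check constraint 2: y - x = 4; constraint 5: w + y = 7. The remaining constraints are straightforward to verify.

Satisfiable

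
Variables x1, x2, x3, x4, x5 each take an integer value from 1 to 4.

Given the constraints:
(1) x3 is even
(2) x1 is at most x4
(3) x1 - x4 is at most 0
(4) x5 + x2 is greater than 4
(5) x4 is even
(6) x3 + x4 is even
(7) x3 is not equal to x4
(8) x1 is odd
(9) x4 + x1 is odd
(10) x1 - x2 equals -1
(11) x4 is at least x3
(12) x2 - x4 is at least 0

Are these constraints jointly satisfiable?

Satisfiable

The assignment x1 = 3, x2 = 4, x3 = 2, x4 = 4, x5 = 3 works:
  constraint 3 holds since x1 - x4 = -1.
  constraint 4 holds since x5 + x2 = 7.
The rest check out directly.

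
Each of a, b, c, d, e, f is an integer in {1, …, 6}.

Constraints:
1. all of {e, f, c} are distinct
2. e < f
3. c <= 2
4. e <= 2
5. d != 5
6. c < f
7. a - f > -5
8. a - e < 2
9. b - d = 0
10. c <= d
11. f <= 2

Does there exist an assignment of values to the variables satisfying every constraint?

Constraints 3, 4, and 11 confine each of e, f, c to the 2 values {1, 2} (the domain already gives each ≥ 1).
Constraint 1 requires all 3 of them to be distinct, but only 2 values are available — impossible by the pigeonhole principle.

Unsatisfiable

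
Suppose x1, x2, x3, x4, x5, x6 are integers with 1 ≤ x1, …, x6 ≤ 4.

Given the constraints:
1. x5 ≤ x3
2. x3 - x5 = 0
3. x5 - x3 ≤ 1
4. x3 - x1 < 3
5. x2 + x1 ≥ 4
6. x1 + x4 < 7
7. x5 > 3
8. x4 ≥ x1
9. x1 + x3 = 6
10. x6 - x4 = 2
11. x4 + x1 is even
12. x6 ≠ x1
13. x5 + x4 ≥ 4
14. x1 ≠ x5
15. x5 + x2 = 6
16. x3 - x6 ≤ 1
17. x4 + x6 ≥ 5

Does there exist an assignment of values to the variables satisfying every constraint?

The assignment x1 = 2, x2 = 2, x3 = 4, x4 = 2, x5 = 4, x6 = 4 works:
  constraint 2 holds since x3 - x5 = 0.
  constraint 3 holds since x5 - x3 = 0.
  constraint 4 holds since x3 - x1 = 2.
The rest check out directly.

Satisfiable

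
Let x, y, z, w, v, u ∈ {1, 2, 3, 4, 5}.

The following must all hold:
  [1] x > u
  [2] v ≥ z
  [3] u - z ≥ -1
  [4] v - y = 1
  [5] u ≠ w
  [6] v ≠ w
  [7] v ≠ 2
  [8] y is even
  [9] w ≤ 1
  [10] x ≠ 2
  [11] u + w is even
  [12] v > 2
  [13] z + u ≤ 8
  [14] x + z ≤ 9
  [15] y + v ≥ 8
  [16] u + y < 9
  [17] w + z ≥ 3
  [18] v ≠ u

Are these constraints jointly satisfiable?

Take x = 4, y = 4, z = 4, w = 1, v = 5, u = 3. Then constraint 3: u - z = -1; constraint 4: v - y = 1; constraint 13: z + u = 7, and every other listed constraint is also met.

Satisfiable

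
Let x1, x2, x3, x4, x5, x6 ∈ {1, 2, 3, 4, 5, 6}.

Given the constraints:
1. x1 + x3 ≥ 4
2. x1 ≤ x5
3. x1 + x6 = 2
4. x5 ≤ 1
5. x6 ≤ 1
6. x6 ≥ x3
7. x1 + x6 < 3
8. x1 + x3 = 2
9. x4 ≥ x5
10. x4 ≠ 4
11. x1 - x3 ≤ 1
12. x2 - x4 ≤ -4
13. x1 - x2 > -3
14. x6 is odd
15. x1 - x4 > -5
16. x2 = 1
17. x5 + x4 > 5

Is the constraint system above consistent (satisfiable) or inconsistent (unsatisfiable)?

Unsatisfiable

From constraints 2 and 4: x1 ≤ x5 ≤ 1. From constraints 5 and 6: x3 ≤ x6 ≤ 1. Hence x1 + x3 ≤ 2. But constraint 1 requires x1 + x3 ≥ 4, and 4 > 2. Contradiction.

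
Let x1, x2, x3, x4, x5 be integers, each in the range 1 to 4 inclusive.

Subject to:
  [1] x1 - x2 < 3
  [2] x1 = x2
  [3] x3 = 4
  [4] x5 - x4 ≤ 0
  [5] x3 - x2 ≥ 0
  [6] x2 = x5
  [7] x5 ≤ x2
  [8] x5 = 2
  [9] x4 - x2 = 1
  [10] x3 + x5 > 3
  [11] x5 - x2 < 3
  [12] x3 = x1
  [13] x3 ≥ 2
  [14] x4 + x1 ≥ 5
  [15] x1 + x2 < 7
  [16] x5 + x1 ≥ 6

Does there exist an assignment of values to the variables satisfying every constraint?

Constraint 3 fixes x3 = 4 and constraint 8 fixes x5 = 2. Constraints 2, 6, and 12 give x3 = x1 = x2 = x5, so x3 = x5. But 4 ≠ 2 — contradiction.

Unsatisfiable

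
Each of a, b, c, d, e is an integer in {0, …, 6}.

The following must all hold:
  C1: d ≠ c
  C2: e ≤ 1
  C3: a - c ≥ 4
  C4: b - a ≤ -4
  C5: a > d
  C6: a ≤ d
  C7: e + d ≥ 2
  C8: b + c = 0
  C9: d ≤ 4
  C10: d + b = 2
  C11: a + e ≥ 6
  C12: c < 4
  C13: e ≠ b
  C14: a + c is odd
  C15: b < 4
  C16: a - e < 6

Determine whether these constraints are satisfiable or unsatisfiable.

From constraints 6 and 9: a ≤ d ≤ 4. From constraint 2: e ≤ 1. Hence a + e ≤ 5. But constraint 11 requires a + e ≥ 6, and 6 > 5. Contradiction.

Unsatisfiable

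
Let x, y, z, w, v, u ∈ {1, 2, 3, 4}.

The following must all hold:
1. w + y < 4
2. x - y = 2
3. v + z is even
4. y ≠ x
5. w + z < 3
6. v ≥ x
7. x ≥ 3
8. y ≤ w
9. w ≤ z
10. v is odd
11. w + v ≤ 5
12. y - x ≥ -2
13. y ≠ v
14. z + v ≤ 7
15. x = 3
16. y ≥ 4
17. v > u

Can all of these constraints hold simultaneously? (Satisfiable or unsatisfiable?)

From constraints 8 and 16: w ≥ y ≥ 4. From constraints 6 and 7: v ≥ x ≥ 3. Hence w + v ≥ 7. But constraint 11 requires w + v ≤ 5, and 5 < 7. Contradiction.

Unsatisfiable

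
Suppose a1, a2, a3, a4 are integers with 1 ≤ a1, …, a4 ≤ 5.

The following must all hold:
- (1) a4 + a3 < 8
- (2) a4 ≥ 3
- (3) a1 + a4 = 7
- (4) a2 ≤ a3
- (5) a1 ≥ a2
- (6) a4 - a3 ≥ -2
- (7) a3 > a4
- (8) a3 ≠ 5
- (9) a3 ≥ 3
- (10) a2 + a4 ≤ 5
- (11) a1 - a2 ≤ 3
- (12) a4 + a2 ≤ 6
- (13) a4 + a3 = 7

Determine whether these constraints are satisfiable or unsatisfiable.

Try a1 = 4, a2 = 2, a3 = 4, a4 = 3.
Check constraint 1: a4 + a3 = 7; constraint 3: a1 + a4 = 7. The remaining constraints are straightforward to verify.

Satisfiable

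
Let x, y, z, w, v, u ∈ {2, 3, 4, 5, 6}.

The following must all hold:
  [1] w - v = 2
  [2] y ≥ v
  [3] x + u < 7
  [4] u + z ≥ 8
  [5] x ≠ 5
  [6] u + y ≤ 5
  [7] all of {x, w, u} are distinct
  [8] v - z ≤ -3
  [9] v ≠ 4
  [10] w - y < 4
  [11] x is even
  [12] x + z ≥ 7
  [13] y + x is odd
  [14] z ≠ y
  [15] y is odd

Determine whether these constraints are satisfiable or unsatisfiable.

Satisfiable

One satisfying assignment is x = 4, y = 3, z = 6, w = 5, v = 3, u = 2.
For the less obvious constraints — constraint 1: w - v = 2; constraint 3: x + u = 6; constraint 4: u + z = 8 — and the others hold by inspection.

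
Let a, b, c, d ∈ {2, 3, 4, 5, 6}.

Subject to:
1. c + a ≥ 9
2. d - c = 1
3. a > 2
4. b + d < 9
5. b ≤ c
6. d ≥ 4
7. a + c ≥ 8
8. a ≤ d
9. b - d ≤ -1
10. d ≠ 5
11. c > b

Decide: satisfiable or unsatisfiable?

Satisfiable

Setting (a, b, c, d) = (6, 2, 5, 6) satisfies everything: constraint 1: c + a = 11; constraint 2: d - c = 1, and the others follow.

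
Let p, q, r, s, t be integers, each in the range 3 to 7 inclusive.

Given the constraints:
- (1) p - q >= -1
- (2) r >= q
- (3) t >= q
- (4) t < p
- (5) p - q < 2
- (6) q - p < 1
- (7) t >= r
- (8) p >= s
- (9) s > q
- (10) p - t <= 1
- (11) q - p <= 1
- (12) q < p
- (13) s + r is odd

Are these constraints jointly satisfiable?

Try p = 5, q = 4, r = 4, s = 5, t = 4.
Check constraint 1: p - q = 1; constraint 5: p - q = 1. The remaining constraints are straightforward to verify.

Satisfiable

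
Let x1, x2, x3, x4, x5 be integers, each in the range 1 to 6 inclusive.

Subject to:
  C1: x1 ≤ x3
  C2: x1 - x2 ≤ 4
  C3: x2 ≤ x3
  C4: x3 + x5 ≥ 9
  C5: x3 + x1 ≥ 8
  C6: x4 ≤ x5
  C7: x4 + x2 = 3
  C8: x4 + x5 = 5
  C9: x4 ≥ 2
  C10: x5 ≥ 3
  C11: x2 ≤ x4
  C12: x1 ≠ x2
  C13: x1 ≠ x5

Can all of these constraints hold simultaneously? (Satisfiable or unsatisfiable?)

Satisfiable

Take x1 = 5, x2 = 1, x3 = 6, x4 = 2, x5 = 3. Then constraint 2: x1 - x2 = 4; constraint 4: x3 + x5 = 9; constraint 5: x3 + x1 = 11, and every other listed constraint is also met.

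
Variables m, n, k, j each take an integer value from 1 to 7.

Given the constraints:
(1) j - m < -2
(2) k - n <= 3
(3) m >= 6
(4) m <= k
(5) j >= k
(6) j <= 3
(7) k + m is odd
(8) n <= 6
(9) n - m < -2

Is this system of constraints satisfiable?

From constraints 3 and 4: k ≥ m and m ≥ 6, so k ≥ 6. From constraints 5 and 6: k ≤ j and j ≤ 3, so k ≤ 3. But 3 < 6, so no value of k works.

Unsatisfiable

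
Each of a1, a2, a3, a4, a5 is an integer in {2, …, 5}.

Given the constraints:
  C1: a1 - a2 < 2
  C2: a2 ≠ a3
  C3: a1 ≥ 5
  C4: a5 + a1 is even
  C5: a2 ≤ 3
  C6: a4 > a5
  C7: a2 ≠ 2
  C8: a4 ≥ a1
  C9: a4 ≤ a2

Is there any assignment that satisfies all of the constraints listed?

From constraints 3 and 8: a4 ≥ a1 and a1 ≥ 5, so a4 ≥ 5. From constraints 5 and 9: a4 ≤ a2 and a2 ≤ 3, so a4 ≤ 3. But 3 < 5, so no value of a4 works.

Unsatisfiable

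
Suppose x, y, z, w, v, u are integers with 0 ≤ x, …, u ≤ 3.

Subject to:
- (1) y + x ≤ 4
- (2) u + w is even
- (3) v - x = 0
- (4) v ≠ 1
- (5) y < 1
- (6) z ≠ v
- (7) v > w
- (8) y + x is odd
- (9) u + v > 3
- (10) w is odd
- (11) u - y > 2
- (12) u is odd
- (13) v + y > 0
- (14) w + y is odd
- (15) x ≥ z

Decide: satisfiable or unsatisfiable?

Satisfiable

Take x = 3, y = 0, z = 1, w = 1, v = 3, u = 3. Then constraint 1: y + x = 3; constraint 3: v - x = 0; constraint 9: u + v = 6, and every other listed constraint is also met.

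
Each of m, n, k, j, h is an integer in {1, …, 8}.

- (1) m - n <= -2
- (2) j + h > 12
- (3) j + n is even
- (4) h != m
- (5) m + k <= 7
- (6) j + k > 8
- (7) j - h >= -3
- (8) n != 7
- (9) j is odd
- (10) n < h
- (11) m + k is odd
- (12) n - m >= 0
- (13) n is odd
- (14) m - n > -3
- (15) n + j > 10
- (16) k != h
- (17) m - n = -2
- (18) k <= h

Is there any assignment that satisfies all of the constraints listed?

Satisfiable

Try m = 3, n = 5, k = 4, j = 7, h = 7.
Check constraint 1: m - n = -2; constraint 2: j + h = 14. The remaining constraints are straightforward to verify.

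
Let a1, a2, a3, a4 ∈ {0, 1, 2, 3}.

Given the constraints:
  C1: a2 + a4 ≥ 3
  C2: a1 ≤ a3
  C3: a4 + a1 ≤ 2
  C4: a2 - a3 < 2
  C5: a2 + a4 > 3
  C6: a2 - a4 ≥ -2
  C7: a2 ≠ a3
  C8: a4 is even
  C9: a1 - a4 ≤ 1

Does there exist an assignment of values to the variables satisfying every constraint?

Satisfiable

Try a1 = 0, a2 = 2, a3 = 3, a4 = 2.
Check constraint 1: a2 + a4 = 4; constraint 3: a4 + a1 = 2. The remaining constraints are straightforward to verify.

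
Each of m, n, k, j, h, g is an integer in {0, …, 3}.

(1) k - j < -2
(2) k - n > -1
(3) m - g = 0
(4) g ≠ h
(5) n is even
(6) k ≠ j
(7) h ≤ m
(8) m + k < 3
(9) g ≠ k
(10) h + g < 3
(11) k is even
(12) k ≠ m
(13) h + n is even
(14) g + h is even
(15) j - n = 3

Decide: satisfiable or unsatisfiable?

Try m = 2, n = 0, k = 0, j = 3, h = 0, g = 2.
Check constraint 1: k - j = -3; constraint 2: k - n = 0. The remaining constraints are straightforward to verify.

Satisfiable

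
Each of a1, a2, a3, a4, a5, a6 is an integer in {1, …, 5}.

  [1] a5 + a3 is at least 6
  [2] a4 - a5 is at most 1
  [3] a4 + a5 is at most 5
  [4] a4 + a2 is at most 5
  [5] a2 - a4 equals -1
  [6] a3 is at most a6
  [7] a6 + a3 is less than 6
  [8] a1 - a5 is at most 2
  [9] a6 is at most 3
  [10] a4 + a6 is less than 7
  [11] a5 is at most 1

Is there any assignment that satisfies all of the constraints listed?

From constraint 11: a5 ≤ 1. From constraints 6 and 9: a3 ≤ a6 ≤ 3. Hence a5 + a3 ≤ 4. But constraint 1 requires a5 + a3 ≥ 6, and 6 > 4. Contradiction.

Unsatisfiable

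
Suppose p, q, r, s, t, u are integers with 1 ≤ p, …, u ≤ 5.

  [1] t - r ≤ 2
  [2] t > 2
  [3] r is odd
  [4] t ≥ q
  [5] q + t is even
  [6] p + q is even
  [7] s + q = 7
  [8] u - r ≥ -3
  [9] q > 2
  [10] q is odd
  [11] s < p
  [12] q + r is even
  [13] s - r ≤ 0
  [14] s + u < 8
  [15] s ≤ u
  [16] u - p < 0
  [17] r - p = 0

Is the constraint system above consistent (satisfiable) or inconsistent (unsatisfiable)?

Satisfiable

One satisfying assignment is p = 5, q = 5, r = 5, s = 2, t = 5, u = 4.
For the less obvious constraints — constraint 1: t - r = 0; constraint 7: s + q = 7 — and the others hold by inspection.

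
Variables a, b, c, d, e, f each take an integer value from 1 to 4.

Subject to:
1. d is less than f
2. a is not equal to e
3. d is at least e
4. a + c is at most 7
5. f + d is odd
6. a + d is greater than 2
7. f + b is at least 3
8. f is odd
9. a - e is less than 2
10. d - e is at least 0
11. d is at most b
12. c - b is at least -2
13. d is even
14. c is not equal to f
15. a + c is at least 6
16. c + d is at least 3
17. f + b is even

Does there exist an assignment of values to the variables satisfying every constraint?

Satisfiable

Take a = 2, b = 3, c = 4, d = 2, e = 1, f = 3. Then constraint 4: a + c = 6; constraint 6: a + d = 4; constraint 7: f + b = 6, and every other listed constraint is also met.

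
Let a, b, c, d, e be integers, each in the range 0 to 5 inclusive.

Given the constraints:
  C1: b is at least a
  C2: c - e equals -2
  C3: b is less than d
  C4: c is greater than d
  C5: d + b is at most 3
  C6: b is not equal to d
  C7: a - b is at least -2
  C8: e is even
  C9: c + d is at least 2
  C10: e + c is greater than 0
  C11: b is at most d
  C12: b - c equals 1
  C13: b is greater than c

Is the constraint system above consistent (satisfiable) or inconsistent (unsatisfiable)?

Constraints 3, 4, and 13 give b < d, d < c, c < b. Chaining: b < d < c < b, which forces b < b — impossible.

Unsatisfiable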